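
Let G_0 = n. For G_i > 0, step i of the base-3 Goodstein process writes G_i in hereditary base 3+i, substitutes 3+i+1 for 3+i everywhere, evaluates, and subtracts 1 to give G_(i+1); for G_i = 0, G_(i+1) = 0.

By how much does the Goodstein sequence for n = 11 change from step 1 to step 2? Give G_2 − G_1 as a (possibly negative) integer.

8

base 3: 11 = 3^2 + 2; at 4: 4^2 + 2 = 18; next = 17
base 4: 17 = 4^2 + 1; at 5: 5^2 + 1 = 26; next = 25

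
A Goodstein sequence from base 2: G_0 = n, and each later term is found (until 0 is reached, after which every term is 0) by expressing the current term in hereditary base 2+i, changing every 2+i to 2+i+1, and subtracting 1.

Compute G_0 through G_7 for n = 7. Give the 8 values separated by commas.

7, 30, 259, 3127, 46657, 823543, 16777215, 37665879

base 2: 7 = 2^2 + 2 + 1; at 3: 3^3 + 3 + 1 = 31; next = 30
base 3: 30 = 3^3 + 3; at 4: 4^4 + 4 = 260; next = 259
base 4: 259 = 4^4 + 3; at 5: 5^5 + 3 = 3128; next = 3127
base 5: 3127 = 5^5 + 2; at 6: 6^6 + 2 = 46658; next = 46657
base 6: 46657 = 6^6 + 1; at 7: 7^7 + 1 = 823544; next = 823543
base 7: 823543 = 7^7; at 8: 8^8 = 16777216; next = 16777215
base 8: 16777215 = 7·8^7 + 7·8^6 + 7·8^5 + 7·8^4 + 7·8^3 + 7·8^2 + 7·8 + 7; at 9: 7·9^7 + 7·9^6 + 7·9^5 + 7·9^4 + 7·9^3 + 7·9^2 + 7·9 + 7 = 37665880; next = 37665879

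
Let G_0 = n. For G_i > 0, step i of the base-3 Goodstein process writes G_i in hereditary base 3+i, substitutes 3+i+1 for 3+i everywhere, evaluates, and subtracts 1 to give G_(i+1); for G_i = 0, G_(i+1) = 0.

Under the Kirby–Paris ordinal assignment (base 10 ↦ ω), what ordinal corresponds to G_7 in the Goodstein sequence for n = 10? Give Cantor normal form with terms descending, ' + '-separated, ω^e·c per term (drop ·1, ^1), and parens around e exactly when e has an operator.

ω·3 + 9

[0] 10 ≡ 3^2 + 1 (base 3). Lift 4: 17. −1: 16.
[1] 16 ≡ 4^2 (base 4). Lift 5: 25. −1: 24.
[2] 24 ≡ 4·5 + 4 (base 5). Lift 6: 28. −1: 27.
[3] 27 ≡ 4·6 + 3 (base 6). Lift 7: 31. −1: 30.
[4] 30 ≡ 4·7 + 2 (base 7). Lift 8: 34. −1: 33.
[5] 33 ≡ 4·8 + 1 (base 8). Lift 9: 37. −1: 36.
[6] 36 ≡ 4·9 (base 9). Lift 10: 40. −1: 39.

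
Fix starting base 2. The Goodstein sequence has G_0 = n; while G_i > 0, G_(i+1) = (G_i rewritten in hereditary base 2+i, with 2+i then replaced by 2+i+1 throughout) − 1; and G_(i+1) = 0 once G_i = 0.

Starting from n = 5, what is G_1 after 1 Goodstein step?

27

base 2: 5 = 2^2 + 1; at 3: 3^3 + 1 = 28; next = 27
base 3: 27 = 3^3; at 4: 4^4 = 256; next = 255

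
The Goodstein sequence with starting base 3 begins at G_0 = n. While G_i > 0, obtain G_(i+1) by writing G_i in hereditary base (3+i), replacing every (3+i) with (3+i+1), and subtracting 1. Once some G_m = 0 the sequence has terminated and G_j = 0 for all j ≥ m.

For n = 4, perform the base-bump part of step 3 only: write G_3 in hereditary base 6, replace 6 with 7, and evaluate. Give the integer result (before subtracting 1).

3

G_0=4  [base 3] 3 + 1  →[3↦4]→  4 + 1 = 5  −1 ⇒ G_1=4
G_1=4  [base 4] 4  →[4↦5]→  5 = 5  −1 ⇒ G_2=4
G_2=4  [base 5] 4  →[5↦6]→  4 = 4  −1 ⇒ G_3=3
G_3=3  [base 6] 3  →[6↦7]→  3 = 3  −1 ⇒ G_4=2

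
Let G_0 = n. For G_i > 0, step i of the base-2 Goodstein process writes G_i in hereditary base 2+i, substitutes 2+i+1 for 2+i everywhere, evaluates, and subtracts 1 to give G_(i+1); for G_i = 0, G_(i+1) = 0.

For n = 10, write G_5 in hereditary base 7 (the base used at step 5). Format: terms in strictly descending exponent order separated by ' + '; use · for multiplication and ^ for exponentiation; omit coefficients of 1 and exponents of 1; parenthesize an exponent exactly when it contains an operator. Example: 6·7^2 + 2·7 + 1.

(0) 10|_2 = 2^(2 + 1) + 2 ↦ 3^(3 + 1) + 3|_3 = 84 ⇒ 83
(1) 83|_3 = 3^(3 + 1) + 2 ↦ 4^(4 + 1) + 2|_4 = 1026 ⇒ 1025
(2) 1025|_4 = 4^(4 + 1) + 1 ↦ 5^(5 + 1) + 1|_5 = 15626 ⇒ 15625
(3) 15625|_5 = 5^(5 + 1) ↦ 6^(6 + 1)|_6 = 279936 ⇒ 279935
(4) 279935|_6 = 5·6^6 + 5·6^5 + 5·6^4 + 5·6^3 + 5·6^2 + 5·6 + 5 ↦ 5·7^7 + 5·7^5 + 5·7^4 + 5·7^3 + 5·7^2 + 5·7 + 5|_7 = 4215755 ⇒ 4215754
(5) 4215754|_7 = 5·7^7 + 5·7^5 + 5·7^4 + 5·7^3 + 5·7^2 + 5·7 + 4 ↦ 5·8^8 + 5·8^5 + 5·8^4 + 5·8^3 + 5·8^2 + 5·8 + 4|_8 = 84073324 ⇒ 84073323

5·7^7 + 5·7^5 + 5·7^4 + 5·7^3 + 5·7^2 + 5·7 + 4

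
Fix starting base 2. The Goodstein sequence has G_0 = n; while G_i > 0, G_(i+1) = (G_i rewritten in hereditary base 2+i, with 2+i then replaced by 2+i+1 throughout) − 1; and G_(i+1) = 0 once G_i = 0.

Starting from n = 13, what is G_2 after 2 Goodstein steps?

(0) 13|_2 = 2^(2 + 1) + 2^2 + 1 ↦ 3^(3 + 1) + 3^3 + 1|_3 = 109 ⇒ 108
(1) 108|_3 = 3^(3 + 1) + 3^3 ↦ 4^(4 + 1) + 4^4|_4 = 1280 ⇒ 1279

1279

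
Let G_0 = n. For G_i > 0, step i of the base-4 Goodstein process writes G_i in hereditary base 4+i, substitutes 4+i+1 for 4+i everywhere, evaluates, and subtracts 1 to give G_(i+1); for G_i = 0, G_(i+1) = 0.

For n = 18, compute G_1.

i=0: 18 = 4^2 + 2 (b=4); 4→5: 5^2 + 2 = 27; 27−1 = 26
i=1: 26 = 5^2 + 1 (b=5); 5→6: 6^2 + 1 = 37; 37−1 = 36

26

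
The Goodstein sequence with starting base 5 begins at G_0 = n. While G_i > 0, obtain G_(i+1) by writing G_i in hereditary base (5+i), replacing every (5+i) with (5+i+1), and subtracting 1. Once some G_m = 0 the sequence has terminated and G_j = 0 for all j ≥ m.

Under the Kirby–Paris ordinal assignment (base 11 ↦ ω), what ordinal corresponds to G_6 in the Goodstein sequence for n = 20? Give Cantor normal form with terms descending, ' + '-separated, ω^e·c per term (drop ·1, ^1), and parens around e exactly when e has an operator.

ω·3

[0] 20 ≡ 4·5 (base 5). Lift 6: 24. −1: 23.
[1] 23 ≡ 3·6 + 5 (base 6). Lift 7: 26. −1: 25.
[2] 25 ≡ 3·7 + 4 (base 7). Lift 8: 28. −1: 27.
[3] 27 ≡ 3·8 + 3 (base 8). Lift 9: 30. −1: 29.
[4] 29 ≡ 3·9 + 2 (base 9). Lift 10: 32. −1: 31.
[5] 31 ≡ 3·10 + 1 (base 10). Lift 11: 34. −1: 33.
[6] 33 ≡ 3·11 (base 11). Lift 12: 36. −1: 35.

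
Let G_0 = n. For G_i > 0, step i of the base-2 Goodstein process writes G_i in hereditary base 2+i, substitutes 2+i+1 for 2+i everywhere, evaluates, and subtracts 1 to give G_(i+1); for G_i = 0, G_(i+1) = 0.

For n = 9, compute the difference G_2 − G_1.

base 2: 9 = 2^(2 + 1) + 1; at 3: 3^(3 + 1) + 1 = 82; next = 81
base 3: 81 = 3^(3 + 1); at 4: 4^(4 + 1) = 1024; next = 1023

942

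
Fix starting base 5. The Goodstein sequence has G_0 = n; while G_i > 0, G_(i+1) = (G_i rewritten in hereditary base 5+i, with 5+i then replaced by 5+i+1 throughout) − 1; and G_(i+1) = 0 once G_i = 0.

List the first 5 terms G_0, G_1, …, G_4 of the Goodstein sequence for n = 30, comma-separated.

30, 41, 53, 67, 83

G_0 = 30. HB_5(30) = 5^2 + 5. Bump = 42. G_1 = 41.
G_1 = 41. HB_6(41) = 6^2 + 5. Bump = 54. G_2 = 53.
G_2 = 53. HB_7(53) = 7^2 + 4. Bump = 68. G_3 = 67.
G_3 = 67. HB_8(67) = 8^2 + 3. Bump = 84. G_4 = 83.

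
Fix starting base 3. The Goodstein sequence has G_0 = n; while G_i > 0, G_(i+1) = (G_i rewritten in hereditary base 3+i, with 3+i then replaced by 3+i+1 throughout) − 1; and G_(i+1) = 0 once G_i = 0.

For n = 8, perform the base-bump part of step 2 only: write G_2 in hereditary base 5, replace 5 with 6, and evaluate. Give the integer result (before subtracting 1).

12

G_0=8  [base 3] 2·3 + 2  →[3↦4]→  2·4 + 2 = 10  −1 ⇒ G_1=9
G_1=9  [base 4] 2·4 + 1  →[4↦5]→  2·5 + 1 = 11  −1 ⇒ G_2=10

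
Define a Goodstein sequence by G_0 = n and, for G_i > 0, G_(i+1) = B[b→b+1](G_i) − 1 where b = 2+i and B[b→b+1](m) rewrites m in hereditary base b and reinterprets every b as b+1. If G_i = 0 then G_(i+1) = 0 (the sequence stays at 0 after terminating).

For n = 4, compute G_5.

4 —HB2→ 2^2 —bump→ 3^3 = 27 —(−1)→ 26
26 —HB3→ 2·3^2 + 2·3 + 2 —bump→ 2·4^2 + 2·4 + 2 = 42 —(−1)→ 41
41 —HB4→ 2·4^2 + 2·4 + 1 —bump→ 2·5^2 + 2·5 + 1 = 61 —(−1)→ 60
60 —HB5→ 2·5^2 + 2·5 —bump→ 2·6^2 + 2·6 = 84 —(−1)→ 83
83 —HB6→ 2·6^2 + 6 + 5 —bump→ 2·7^2 + 7 + 5 = 110 —(−1)→ 109
109 —HB7→ 2·7^2 + 7 + 4 —bump→ 2·8^2 + 8 + 4 = 140 —(−1)→ 139

109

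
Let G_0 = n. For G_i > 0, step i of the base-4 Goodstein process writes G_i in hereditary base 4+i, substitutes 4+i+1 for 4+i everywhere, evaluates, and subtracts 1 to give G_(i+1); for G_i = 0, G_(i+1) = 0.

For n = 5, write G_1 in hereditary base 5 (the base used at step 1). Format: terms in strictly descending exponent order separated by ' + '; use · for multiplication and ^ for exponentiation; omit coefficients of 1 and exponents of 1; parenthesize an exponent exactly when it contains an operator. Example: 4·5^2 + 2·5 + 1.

[0] 5 ≡ 4 + 1 (base 4). Lift 5: 6. −1: 5.
[1] 5 ≡ 5 (base 5). Lift 6: 6. −1: 5.

5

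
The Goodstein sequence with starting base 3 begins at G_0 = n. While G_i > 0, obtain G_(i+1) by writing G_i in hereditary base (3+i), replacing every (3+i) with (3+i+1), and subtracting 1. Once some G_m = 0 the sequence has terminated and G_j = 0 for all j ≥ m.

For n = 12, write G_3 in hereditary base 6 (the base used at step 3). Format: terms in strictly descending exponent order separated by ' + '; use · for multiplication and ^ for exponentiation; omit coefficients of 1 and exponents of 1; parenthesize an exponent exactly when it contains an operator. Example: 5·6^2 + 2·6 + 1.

6^2 + 1

12 —HB3→ 3^2 + 3 —bump→ 4^2 + 4 = 20 —(−1)→ 19
19 —HB4→ 4^2 + 3 —bump→ 5^2 + 3 = 28 —(−1)→ 27
27 —HB5→ 5^2 + 2 —bump→ 6^2 + 2 = 38 —(−1)→ 37
37 —HB6→ 6^2 + 1 —bump→ 7^2 + 1 = 50 —(−1)→ 49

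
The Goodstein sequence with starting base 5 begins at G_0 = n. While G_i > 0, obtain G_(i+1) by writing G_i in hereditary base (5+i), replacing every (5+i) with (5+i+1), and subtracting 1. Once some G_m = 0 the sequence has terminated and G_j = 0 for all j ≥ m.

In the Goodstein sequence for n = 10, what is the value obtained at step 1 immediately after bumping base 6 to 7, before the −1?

12

i=0: 10 = 2·5 (b=5); 5→6: 2·6 = 12; 12−1 = 11
i=1: 11 = 6 + 5 (b=6); 6→7: 7 + 5 = 12; 12−1 = 11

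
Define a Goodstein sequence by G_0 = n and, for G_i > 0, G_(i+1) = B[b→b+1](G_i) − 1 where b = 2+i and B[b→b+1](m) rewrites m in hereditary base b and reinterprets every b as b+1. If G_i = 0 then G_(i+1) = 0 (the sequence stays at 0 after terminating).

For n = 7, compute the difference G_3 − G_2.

G_0 = 7. HB_2(7) = 2^2 + 2 + 1. Bump = 31. G_1 = 30.
G_1 = 30. HB_3(30) = 3^3 + 3. Bump = 260. G_2 = 259.
G_2 = 259. HB_4(259) = 4^4 + 3. Bump = 3128. G_3 = 3127.

2868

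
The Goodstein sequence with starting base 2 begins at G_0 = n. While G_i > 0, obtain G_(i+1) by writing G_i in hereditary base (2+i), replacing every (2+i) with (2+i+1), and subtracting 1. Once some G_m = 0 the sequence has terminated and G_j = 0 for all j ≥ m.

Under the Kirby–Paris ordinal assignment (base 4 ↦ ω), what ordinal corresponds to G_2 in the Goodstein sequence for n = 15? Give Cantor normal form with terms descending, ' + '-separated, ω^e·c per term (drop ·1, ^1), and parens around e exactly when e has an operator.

base 2: 15 = 2^(2 + 1) + 2^2 + 2 + 1; at 3: 3^(3 + 1) + 3^3 + 3 + 1 = 112; next = 111
base 3: 111 = 3^(3 + 1) + 3^3 + 3; at 4: 4^(4 + 1) + 4^4 + 4 = 1284; next = 1283

ω^(ω + 1) + ω^ω + 3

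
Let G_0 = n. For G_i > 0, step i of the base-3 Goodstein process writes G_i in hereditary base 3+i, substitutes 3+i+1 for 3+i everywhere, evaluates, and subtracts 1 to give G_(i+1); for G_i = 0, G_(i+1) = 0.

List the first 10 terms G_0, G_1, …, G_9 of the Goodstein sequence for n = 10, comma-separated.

10, 16, 24, 27, 30, 33, 36, 39, 41, 43

(0) 10|_3 = 3^2 + 1 ↦ 4^2 + 1|_4 = 17 ⇒ 16
(1) 16|_4 = 4^2 ↦ 5^2|_5 = 25 ⇒ 24
(2) 24|_5 = 4·5 + 4 ↦ 4·6 + 4|_6 = 28 ⇒ 27
(3) 27|_6 = 4·6 + 3 ↦ 4·7 + 3|_7 = 31 ⇒ 30
(4) 30|_7 = 4·7 + 2 ↦ 4·8 + 2|_8 = 34 ⇒ 33
(5) 33|_8 = 4·8 + 1 ↦ 4·9 + 1|_9 = 37 ⇒ 36
(6) 36|_9 = 4·9 ↦ 4·10|_10 = 40 ⇒ 39
(7) 39|_10 = 3·10 + 9 ↦ 3·11 + 9|_11 = 42 ⇒ 41
(8) 41|_11 = 3·11 + 8 ↦ 3·12 + 8|_12 = 44 ⇒ 43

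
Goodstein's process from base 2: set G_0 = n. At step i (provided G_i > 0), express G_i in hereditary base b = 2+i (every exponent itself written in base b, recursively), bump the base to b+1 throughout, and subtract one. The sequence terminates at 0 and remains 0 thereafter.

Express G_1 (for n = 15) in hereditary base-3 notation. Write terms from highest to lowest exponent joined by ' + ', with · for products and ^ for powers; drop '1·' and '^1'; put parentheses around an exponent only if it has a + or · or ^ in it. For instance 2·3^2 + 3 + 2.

3^(3 + 1) + 3^3 + 3

i=0: 15 = 2^(2 + 1) + 2^2 + 2 + 1 (b=2); 2→3: 3^(3 + 1) + 3^3 + 3 + 1 = 112; 112−1 = 111
i=1: 111 = 3^(3 + 1) + 3^3 + 3 (b=3); 3→4: 4^(4 + 1) + 4^4 + 4 = 1284; 1284−1 = 1283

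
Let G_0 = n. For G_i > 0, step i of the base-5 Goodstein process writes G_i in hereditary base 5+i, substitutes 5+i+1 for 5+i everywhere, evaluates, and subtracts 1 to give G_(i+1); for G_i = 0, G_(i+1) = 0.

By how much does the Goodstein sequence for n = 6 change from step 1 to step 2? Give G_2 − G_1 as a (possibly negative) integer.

0

step 0: 6 = 5 + 1; sub 6 for 5: 6 + 1; = 7; G_1 = 7−1 = 6
step 1: 6 = 6; sub 7 for 6: 7; = 7; G_2 = 7−1 = 6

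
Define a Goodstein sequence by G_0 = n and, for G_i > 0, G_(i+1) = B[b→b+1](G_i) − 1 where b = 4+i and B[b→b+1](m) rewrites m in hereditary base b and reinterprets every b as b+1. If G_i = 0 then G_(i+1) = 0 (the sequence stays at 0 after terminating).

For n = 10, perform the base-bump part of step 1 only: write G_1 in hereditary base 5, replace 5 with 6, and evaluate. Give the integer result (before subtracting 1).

13

step 0: 10 = 2·4 + 2; sub 5 for 4: 2·5 + 2; = 12; G_1 = 12−1 = 11
step 1: 11 = 2·5 + 1; sub 6 for 5: 2·6 + 1; = 13; G_2 = 13−1 = 12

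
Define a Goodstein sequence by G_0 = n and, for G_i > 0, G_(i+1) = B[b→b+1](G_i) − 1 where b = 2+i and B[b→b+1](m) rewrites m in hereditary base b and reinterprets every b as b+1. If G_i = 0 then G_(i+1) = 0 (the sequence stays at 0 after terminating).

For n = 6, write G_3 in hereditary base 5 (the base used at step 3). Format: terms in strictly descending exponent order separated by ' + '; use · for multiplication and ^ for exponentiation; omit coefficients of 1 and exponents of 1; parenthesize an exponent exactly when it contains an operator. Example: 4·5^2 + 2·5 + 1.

6 —HB2→ 2^2 + 2 —bump→ 3^3 + 3 = 30 —(−1)→ 29
29 —HB3→ 3^3 + 2 —bump→ 4^4 + 2 = 258 —(−1)→ 257
257 —HB4→ 4^4 + 1 —bump→ 5^5 + 1 = 3126 —(−1)→ 3125

5^5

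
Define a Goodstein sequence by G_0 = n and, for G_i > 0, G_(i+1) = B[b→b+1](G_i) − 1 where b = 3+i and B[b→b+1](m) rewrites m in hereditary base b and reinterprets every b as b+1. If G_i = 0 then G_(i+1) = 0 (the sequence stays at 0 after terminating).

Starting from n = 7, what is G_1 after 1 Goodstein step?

G_0=7  [base 3] 2·3 + 1  →[3↦4]→  2·4 + 1 = 9  −1 ⇒ G_1=8
G_1=8  [base 4] 2·4  →[4↦5]→  2·5 = 10  −1 ⇒ G_2=9

8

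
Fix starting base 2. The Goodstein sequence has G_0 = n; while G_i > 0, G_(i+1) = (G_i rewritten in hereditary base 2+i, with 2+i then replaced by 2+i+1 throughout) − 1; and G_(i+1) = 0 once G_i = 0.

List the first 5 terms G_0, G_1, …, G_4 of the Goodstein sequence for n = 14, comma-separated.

G_0 = 14. HB_2(14) = 2^(2 + 1) + 2^2 + 2. Bump = 111. G_1 = 110.
G_1 = 110. HB_3(110) = 3^(3 + 1) + 3^3 + 2. Bump = 1282. G_2 = 1281.
G_2 = 1281. HB_4(1281) = 4^(4 + 1) + 4^4 + 1. Bump = 18751. G_3 = 18750.
G_3 = 18750. HB_5(18750) = 5^(5 + 1) + 5^5. Bump = 326592. G_4 = 326591.

14, 110, 1281, 18750, 326591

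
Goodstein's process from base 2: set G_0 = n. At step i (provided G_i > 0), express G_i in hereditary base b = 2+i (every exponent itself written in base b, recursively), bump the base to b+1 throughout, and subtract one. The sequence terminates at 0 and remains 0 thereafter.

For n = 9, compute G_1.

81

9 —HB2→ 2^(2 + 1) + 1 —bump→ 3^(3 + 1) + 1 = 82 —(−1)→ 81
81 —HB3→ 3^(3 + 1) —bump→ 4^(4 + 1) = 1024 —(−1)→ 1023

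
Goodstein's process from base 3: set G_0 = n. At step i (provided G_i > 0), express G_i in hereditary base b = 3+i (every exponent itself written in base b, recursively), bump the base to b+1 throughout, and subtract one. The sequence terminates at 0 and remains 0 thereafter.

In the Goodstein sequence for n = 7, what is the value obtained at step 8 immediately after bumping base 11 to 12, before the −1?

8

G_0 = 7. HB_3(7) = 2·3 + 1. Bump = 9. G_1 = 8.
G_1 = 8. HB_4(8) = 2·4. Bump = 10. G_2 = 9.
G_2 = 9. HB_5(9) = 5 + 4. Bump = 10. G_3 = 9.
G_3 = 9. HB_6(9) = 6 + 3. Bump = 10. G_4 = 9.
G_4 = 9. HB_7(9) = 7 + 2. Bump = 10. G_5 = 9.
G_5 = 9. HB_8(9) = 8 + 1. Bump = 10. G_6 = 9.
G_6 = 9. HB_9(9) = 9. Bump = 10. G_7 = 9.
G_7 = 9. HB_10(9) = 9. Bump = 9. G_8 = 8.
G_8 = 8. HB_11(8) = 8. Bump = 8. G_9 = 7.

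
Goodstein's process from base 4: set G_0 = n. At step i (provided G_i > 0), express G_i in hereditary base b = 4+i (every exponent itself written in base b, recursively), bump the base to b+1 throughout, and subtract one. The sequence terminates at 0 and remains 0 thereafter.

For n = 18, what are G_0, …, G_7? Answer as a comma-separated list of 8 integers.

18, 26, 36, 48, 53, 58, 63, 68

G_0=18  [base 4] 4^2 + 2  →[4↦5]→  5^2 + 2 = 27  −1 ⇒ G_1=26
G_1=26  [base 5] 5^2 + 1  →[5↦6]→  6^2 + 1 = 37  −1 ⇒ G_2=36
G_2=36  [base 6] 6^2  →[6↦7]→  7^2 = 49  −1 ⇒ G_3=48
G_3=48  [base 7] 6·7 + 6  →[7↦8]→  6·8 + 6 = 54  −1 ⇒ G_4=53
G_4=53  [base 8] 6·8 + 5  →[8↦9]→  6·9 + 5 = 59  −1 ⇒ G_5=58
G_5=58  [base 9] 6·9 + 4  →[9↦10]→  6·10 + 4 = 64  −1 ⇒ G_6=63
G_6=63  [base 10] 6·10 + 3  →[10↦11]→  6·11 + 3 = 69  −1 ⇒ G_7=68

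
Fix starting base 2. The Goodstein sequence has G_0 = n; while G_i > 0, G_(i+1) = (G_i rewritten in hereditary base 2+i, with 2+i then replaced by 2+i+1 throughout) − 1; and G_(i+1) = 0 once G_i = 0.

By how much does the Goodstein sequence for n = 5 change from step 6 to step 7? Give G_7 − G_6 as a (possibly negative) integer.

step 0: 5 = 2^2 + 1; sub 3 for 2: 3^3 + 1; = 28; G_1 = 28−1 = 27
step 1: 27 = 3^3; sub 4 for 3: 4^4; = 256; G_2 = 256−1 = 255
step 2: 255 = 3·4^3 + 3·4^2 + 3·4 + 3; sub 5 for 4: 3·5^3 + 3·5^2 + 3·5 + 3; = 468; G_3 = 468−1 = 467
step 3: 467 = 3·5^3 + 3·5^2 + 3·5 + 2; sub 6 for 5: 3·6^3 + 3·6^2 + 3·6 + 2; = 776; G_4 = 776−1 = 775
step 4: 775 = 3·6^3 + 3·6^2 + 3·6 + 1; sub 7 for 6: 3·7^3 + 3·7^2 + 3·7 + 1; = 1198; G_5 = 1198−1 = 1197
step 5: 1197 = 3·7^3 + 3·7^2 + 3·7; sub 8 for 7: 3·8^3 + 3·8^2 + 3·8; = 1752; G_6 = 1752−1 = 1751
step 6: 1751 = 3·8^3 + 3·8^2 + 2·8 + 7; sub 9 for 8: 3·9^3 + 3·9^2 + 2·9 + 7; = 2455; G_7 = 2455−1 = 2454

703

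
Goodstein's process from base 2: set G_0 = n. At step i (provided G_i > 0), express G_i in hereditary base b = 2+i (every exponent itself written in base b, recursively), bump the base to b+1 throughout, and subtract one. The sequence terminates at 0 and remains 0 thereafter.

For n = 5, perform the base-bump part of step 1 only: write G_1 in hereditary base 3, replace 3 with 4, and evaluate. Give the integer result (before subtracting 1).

256

G_0 = 5. HB_2(5) = 2^2 + 1. Bump = 28. G_1 = 27.
G_1 = 27. HB_3(27) = 3^3. Bump = 256. G_2 = 255.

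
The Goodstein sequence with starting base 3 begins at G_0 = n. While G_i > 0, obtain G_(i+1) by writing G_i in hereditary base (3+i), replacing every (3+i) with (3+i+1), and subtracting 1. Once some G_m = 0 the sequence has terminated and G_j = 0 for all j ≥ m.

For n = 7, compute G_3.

base 3: 7 = 2·3 + 1; at 4: 2·4 + 1 = 9; next = 8
base 4: 8 = 2·4; at 5: 2·5 = 10; next = 9
base 5: 9 = 5 + 4; at 6: 6 + 4 = 10; next = 9
base 6: 9 = 6 + 3; at 7: 7 + 3 = 10; next = 9

9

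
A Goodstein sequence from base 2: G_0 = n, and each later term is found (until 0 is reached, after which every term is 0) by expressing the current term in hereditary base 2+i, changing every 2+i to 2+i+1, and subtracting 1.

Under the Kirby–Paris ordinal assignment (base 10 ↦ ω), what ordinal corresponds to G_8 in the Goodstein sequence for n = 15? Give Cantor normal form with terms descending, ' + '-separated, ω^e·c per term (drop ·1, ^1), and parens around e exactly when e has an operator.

ω^(ω + 1) + ω^7·7 + ω^6·7 + ω^5·7 + ω^4·7 + ω^3·7 + ω^2·7 + ω·7 + 5

G_0=15  [base 2] 2^(2 + 1) + 2^2 + 2 + 1  →[2↦3]→  3^(3 + 1) + 3^3 + 3 + 1 = 112  −1 ⇒ G_1=111
G_1=111  [base 3] 3^(3 + 1) + 3^3 + 3  →[3↦4]→  4^(4 + 1) + 4^4 + 4 = 1284  −1 ⇒ G_2=1283
G_2=1283  [base 4] 4^(4 + 1) + 4^4 + 3  →[4↦5]→  5^(5 + 1) + 5^5 + 3 = 18753  −1 ⇒ G_3=18752
G_3=18752  [base 5] 5^(5 + 1) + 5^5 + 2  →[5↦6]→  6^(6 + 1) + 6^6 + 2 = 326594  −1 ⇒ G_4=326593
G_4=326593  [base 6] 6^(6 + 1) + 6^6 + 1  →[6↦7]→  7^(7 + 1) + 7^7 + 1 = 6588345  −1 ⇒ G_5=6588344
G_5=6588344  [base 7] 7^(7 + 1) + 7^7  →[7↦8]→  8^(8 + 1) + 8^8 = 150994944  −1 ⇒ G_6=150994943
G_6=150994943  [base 8] 8^(8 + 1) + 7·8^7 + 7·8^6 + 7·8^5 + 7·8^4 + 7·8^3 + 7·8^2 + 7·8 + 7  →[8↦9]→  9^(9 + 1) + 7·9^7 + 7·9^6 + 7·9^5 + 7·9^4 + 7·9^3 + 7·9^2 + 7·9 + 7 = 3524450281  −1 ⇒ G_7=3524450280
G_7=3524450280  [base 9] 9^(9 + 1) + 7·9^7 + 7·9^6 + 7·9^5 + 7·9^4 + 7·9^3 + 7·9^2 + 7·9 + 6  →[9↦10]→  10^(10 + 1) + 7·10^7 + 7·10^6 + 7·10^5 + 7·10^4 + 7·10^3 + 7·10^2 + 7·10 + 6 = 100077777776  −1 ⇒ G_8=100077777775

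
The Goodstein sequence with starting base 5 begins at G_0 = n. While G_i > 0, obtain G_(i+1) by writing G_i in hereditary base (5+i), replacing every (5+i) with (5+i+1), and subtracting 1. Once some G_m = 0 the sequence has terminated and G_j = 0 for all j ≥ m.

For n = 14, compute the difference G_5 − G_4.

1

step 0: 14 = 2·5 + 4; sub 6 for 5: 2·6 + 4; = 16; G_1 = 16−1 = 15
step 1: 15 = 2·6 + 3; sub 7 for 6: 2·7 + 3; = 17; G_2 = 17−1 = 16
step 2: 16 = 2·7 + 2; sub 8 for 7: 2·8 + 2; = 18; G_3 = 18−1 = 17
step 3: 17 = 2·8 + 1; sub 9 for 8: 2·9 + 1; = 19; G_4 = 19−1 = 18
step 4: 18 = 2·9; sub 10 for 9: 2·10; = 20; G_5 = 20−1 = 19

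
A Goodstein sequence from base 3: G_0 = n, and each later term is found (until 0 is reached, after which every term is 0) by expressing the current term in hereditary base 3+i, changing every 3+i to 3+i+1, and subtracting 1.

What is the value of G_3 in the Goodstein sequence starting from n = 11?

G_0 = 11. HB_3(11) = 3^2 + 2. Bump = 18. G_1 = 17.
G_1 = 17. HB_4(17) = 4^2 + 1. Bump = 26. G_2 = 25.
G_2 = 25. HB_5(25) = 5^2. Bump = 36. G_3 = 35.
G_3 = 35. HB_6(35) = 5·6 + 5. Bump = 40. G_4 = 39.

35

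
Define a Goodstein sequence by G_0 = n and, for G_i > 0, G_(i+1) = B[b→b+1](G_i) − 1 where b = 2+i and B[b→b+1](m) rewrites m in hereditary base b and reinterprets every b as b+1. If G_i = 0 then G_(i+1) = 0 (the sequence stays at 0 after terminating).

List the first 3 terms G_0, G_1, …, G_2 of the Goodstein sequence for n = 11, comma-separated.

step 0: 11 = 2^(2 + 1) + 2 + 1; sub 3 for 2: 3^(3 + 1) + 3 + 1; = 85; G_1 = 85−1 = 84
step 1: 84 = 3^(3 + 1) + 3; sub 4 for 3: 4^(4 + 1) + 4; = 1028; G_2 = 1028−1 = 1027

11, 84, 1027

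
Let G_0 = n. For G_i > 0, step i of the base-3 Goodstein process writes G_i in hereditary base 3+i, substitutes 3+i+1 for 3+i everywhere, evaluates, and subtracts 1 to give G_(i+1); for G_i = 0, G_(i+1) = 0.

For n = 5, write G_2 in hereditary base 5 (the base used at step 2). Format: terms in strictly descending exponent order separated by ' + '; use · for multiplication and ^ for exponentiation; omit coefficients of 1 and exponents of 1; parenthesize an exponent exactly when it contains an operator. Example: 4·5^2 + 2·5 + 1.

G_0=5  [base 3] 3 + 2  →[3↦4]→  4 + 2 = 6  −1 ⇒ G_1=5
G_1=5  [base 4] 4 + 1  →[4↦5]→  5 + 1 = 6  −1 ⇒ G_2=5
G_2=5  [base 5] 5  →[5↦6]→  6 = 6  −1 ⇒ G_3=5

5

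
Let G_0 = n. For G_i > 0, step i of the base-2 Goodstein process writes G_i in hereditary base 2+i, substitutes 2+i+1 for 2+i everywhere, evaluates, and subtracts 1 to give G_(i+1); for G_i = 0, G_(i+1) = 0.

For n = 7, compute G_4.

base 2: 7 = 2^2 + 2 + 1; at 3: 3^3 + 3 + 1 = 31; next = 30
base 3: 30 = 3^3 + 3; at 4: 4^4 + 4 = 260; next = 259
base 4: 259 = 4^4 + 3; at 5: 5^5 + 3 = 3128; next = 3127
base 5: 3127 = 5^5 + 2; at 6: 6^6 + 2 = 46658; next = 46657

46657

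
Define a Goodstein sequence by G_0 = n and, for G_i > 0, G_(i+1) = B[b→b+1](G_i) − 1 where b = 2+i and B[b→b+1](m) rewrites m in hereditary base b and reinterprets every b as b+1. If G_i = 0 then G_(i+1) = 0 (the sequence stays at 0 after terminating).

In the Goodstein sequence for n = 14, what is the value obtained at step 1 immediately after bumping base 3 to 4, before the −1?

[0] 14 ≡ 2^(2 + 1) + 2^2 + 2 (base 2). Lift 3: 111. −1: 110.
[1] 110 ≡ 3^(3 + 1) + 3^3 + 2 (base 3). Lift 4: 1282. −1: 1281.

1282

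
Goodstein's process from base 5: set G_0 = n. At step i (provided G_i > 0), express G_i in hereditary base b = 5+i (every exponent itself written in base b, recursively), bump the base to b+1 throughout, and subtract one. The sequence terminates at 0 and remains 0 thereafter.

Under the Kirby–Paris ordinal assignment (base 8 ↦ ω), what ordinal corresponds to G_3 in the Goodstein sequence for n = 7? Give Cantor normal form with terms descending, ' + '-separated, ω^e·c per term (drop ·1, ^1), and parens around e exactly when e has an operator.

7

7 —HB5→ 5 + 2 —bump→ 6 + 2 = 8 —(−1)→ 7
7 —HB6→ 6 + 1 —bump→ 7 + 1 = 8 —(−1)→ 7
7 —HB7→ 7 —bump→ 8 = 8 —(−1)→ 7
7 —HB8→ 7 —bump→ 7 = 7 —(−1)→ 6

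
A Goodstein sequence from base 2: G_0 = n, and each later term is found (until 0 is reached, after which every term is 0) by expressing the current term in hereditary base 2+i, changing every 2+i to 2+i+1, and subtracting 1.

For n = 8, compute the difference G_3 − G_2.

5757

step 0: 8 = 2^(2 + 1); sub 3 for 2: 3^(3 + 1); = 81; G_1 = 81−1 = 80
step 1: 80 = 2·3^3 + 2·3^2 + 2·3 + 2; sub 4 for 3: 2·4^4 + 2·4^2 + 2·4 + 2; = 554; G_2 = 554−1 = 553
step 2: 553 = 2·4^4 + 2·4^2 + 2·4 + 1; sub 5 for 4: 2·5^5 + 2·5^2 + 2·5 + 1; = 6311; G_3 = 6311−1 = 6310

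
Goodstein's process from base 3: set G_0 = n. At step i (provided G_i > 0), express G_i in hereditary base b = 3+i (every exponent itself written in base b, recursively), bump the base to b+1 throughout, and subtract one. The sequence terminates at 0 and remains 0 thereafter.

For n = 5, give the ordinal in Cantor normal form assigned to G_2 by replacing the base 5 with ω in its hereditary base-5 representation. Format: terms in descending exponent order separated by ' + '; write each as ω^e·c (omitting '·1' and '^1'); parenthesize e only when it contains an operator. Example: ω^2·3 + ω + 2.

ω

base 3: 5 = 3 + 2; at 4: 4 + 2 = 6; next = 5
base 4: 5 = 4 + 1; at 5: 5 + 1 = 6; next = 5
base 5: 5 = 5; at 6: 6 = 6; next = 5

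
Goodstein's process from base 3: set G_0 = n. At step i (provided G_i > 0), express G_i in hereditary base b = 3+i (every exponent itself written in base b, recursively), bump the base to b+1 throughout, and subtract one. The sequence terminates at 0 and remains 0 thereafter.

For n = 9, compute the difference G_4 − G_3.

2

base 3: 9 = 3^2; at 4: 4^2 = 16; next = 15
base 4: 15 = 3·4 + 3; at 5: 3·5 + 3 = 18; next = 17
base 5: 17 = 3·5 + 2; at 6: 3·6 + 2 = 20; next = 19
base 6: 19 = 3·6 + 1; at 7: 3·7 + 1 = 22; next = 21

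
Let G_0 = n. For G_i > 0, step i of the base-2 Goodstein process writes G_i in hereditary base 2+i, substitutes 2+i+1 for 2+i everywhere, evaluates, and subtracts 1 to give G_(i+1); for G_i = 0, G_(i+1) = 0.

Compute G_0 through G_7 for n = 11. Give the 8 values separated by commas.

11, 84, 1027, 15627, 279937, 5764801, 134217727, 2749609302

G_0=11  [base 2] 2^(2 + 1) + 2 + 1  →[2↦3]→  3^(3 + 1) + 3 + 1 = 85  −1 ⇒ G_1=84
G_1=84  [base 3] 3^(3 + 1) + 3  →[3↦4]→  4^(4 + 1) + 4 = 1028  −1 ⇒ G_2=1027
G_2=1027  [base 4] 4^(4 + 1) + 3  →[4↦5]→  5^(5 + 1) + 3 = 15628  −1 ⇒ G_3=15627
G_3=15627  [base 5] 5^(5 + 1) + 2  →[5↦6]→  6^(6 + 1) + 2 = 279938  −1 ⇒ G_4=279937
G_4=279937  [base 6] 6^(6 + 1) + 1  →[6↦7]→  7^(7 + 1) + 1 = 5764802  −1 ⇒ G_5=5764801
G_5=5764801  [base 7] 7^(7 + 1)  →[7↦8]→  8^(8 + 1) = 134217728  −1 ⇒ G_6=134217727
G_6=134217727  [base 8] 7·8^8 + 7·8^7 + 7·8^6 + 7·8^5 + 7·8^4 + 7·8^3 + 7·8^2 + 7·8 + 7  →[8↦9]→  7·9^9 + 7·9^7 + 7·9^6 + 7·9^5 + 7·9^4 + 7·9^3 + 7·9^2 + 7·9 + 7 = 2749609303  −1 ⇒ G_7=2749609302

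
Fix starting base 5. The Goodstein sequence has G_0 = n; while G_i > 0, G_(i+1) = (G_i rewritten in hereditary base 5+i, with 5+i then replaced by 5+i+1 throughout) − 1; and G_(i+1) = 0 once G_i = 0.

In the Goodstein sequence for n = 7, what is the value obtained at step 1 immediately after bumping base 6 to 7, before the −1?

8

G_0 = 7. HB_5(7) = 5 + 2. Bump = 8. G_1 = 7.
G_1 = 7. HB_6(7) = 6 + 1. Bump = 8. G_2 = 7.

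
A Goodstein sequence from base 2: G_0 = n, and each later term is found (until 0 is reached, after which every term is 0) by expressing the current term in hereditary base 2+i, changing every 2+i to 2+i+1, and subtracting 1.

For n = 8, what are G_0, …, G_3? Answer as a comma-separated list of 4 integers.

base 2: 8 = 2^(2 + 1); at 3: 3^(3 + 1) = 81; next = 80
base 3: 80 = 2·3^3 + 2·3^2 + 2·3 + 2; at 4: 2·4^4 + 2·4^2 + 2·4 + 2 = 554; next = 553
base 4: 553 = 2·4^4 + 2·4^2 + 2·4 + 1; at 5: 2·5^5 + 2·5^2 + 2·5 + 1 = 6311; next = 6310

8, 80, 553, 6310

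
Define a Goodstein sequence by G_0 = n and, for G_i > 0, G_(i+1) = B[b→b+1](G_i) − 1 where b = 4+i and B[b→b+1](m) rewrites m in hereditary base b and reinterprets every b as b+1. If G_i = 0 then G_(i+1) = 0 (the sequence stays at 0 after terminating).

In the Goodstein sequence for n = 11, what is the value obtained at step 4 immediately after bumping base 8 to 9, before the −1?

16

i=0: 11 = 2·4 + 3 (b=4); 4→5: 2·5 + 3 = 13; 13−1 = 12
i=1: 12 = 2·5 + 2 (b=5); 5→6: 2·6 + 2 = 14; 14−1 = 13
i=2: 13 = 2·6 + 1 (b=6); 6→7: 2·7 + 1 = 15; 15−1 = 14
i=3: 14 = 2·7 (b=7); 7→8: 2·8 = 16; 16−1 = 15
i=4: 15 = 8 + 7 (b=8); 8→9: 9 + 7 = 16; 16−1 = 15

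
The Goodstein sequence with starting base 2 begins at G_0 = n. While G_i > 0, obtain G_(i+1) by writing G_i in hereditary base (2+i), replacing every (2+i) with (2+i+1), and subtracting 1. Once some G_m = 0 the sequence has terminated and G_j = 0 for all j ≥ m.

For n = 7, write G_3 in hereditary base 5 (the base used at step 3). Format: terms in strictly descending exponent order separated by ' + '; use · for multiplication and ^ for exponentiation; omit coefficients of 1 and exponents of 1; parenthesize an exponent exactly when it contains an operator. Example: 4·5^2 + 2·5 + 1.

5^5 + 2

(0) 7|_2 = 2^2 + 2 + 1 ↦ 3^3 + 3 + 1|_3 = 31 ⇒ 30
(1) 30|_3 = 3^3 + 3 ↦ 4^4 + 4|_4 = 260 ⇒ 259
(2) 259|_4 = 4^4 + 3 ↦ 5^5 + 3|_5 = 3128 ⇒ 3127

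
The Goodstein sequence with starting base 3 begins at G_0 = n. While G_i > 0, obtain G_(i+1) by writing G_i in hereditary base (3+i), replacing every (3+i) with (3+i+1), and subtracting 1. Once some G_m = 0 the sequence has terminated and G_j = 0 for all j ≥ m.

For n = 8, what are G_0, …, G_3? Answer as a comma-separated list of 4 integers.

8, 9, 10, 11

base 3: 8 = 2·3 + 2; at 4: 2·4 + 2 = 10; next = 9
base 4: 9 = 2·4 + 1; at 5: 2·5 + 1 = 11; next = 10
base 5: 10 = 2·5; at 6: 2·6 = 12; next = 11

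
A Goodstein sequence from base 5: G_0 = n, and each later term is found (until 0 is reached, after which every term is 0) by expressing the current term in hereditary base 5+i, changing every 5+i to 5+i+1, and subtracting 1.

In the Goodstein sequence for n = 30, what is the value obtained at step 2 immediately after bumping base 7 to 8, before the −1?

68

i=0: 30 = 5^2 + 5 (b=5); 5→6: 6^2 + 6 = 42; 42−1 = 41
i=1: 41 = 6^2 + 5 (b=6); 6→7: 7^2 + 5 = 54; 54−1 = 53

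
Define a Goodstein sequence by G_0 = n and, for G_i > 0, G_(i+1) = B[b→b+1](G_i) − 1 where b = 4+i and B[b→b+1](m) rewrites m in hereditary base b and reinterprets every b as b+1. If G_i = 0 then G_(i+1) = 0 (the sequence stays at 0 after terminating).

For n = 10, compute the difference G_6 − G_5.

step 0: 10 = 2·4 + 2; sub 5 for 4: 2·5 + 2; = 12; G_1 = 12−1 = 11
step 1: 11 = 2·5 + 1; sub 6 for 5: 2·6 + 1; = 13; G_2 = 13−1 = 12
step 2: 12 = 2·6; sub 7 for 6: 2·7; = 14; G_3 = 14−1 = 13
step 3: 13 = 7 + 6; sub 8 for 7: 8 + 6; = 14; G_4 = 14−1 = 13
step 4: 13 = 8 + 5; sub 9 for 8: 9 + 5; = 14; G_5 = 14−1 = 13
step 5: 13 = 9 + 4; sub 10 for 9: 10 + 4; = 14; G_6 = 14−1 = 13

0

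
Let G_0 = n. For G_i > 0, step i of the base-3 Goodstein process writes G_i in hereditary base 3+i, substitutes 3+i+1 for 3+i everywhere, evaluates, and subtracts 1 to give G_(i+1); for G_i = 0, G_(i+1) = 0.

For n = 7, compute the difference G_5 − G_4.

7 —HB3→ 2·3 + 1 —bump→ 2·4 + 1 = 9 —(−1)→ 8
8 —HB4→ 2·4 —bump→ 2·5 = 10 —(−1)→ 9
9 —HB5→ 5 + 4 —bump→ 6 + 4 = 10 —(−1)→ 9
9 —HB6→ 6 + 3 —bump→ 7 + 3 = 10 —(−1)→ 9
9 —HB7→ 7 + 2 —bump→ 8 + 2 = 10 —(−1)→ 9

0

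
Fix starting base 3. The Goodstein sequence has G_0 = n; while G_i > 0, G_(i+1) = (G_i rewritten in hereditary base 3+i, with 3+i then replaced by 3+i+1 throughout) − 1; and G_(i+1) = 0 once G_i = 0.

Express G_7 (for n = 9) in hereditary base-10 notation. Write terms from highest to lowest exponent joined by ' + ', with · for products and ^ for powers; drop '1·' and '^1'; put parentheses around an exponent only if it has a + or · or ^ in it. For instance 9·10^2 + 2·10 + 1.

G_0=9  [base 3] 3^2  →[3↦4]→  4^2 = 16  −1 ⇒ G_1=15
G_1=15  [base 4] 3·4 + 3  →[4↦5]→  3·5 + 3 = 18  −1 ⇒ G_2=17
G_2=17  [base 5] 3·5 + 2  →[5↦6]→  3·6 + 2 = 20  −1 ⇒ G_3=19
G_3=19  [base 6] 3·6 + 1  →[6↦7]→  3·7 + 1 = 22  −1 ⇒ G_4=21
G_4=21  [base 7] 3·7  →[7↦8]→  3·8 = 24  −1 ⇒ G_5=23
G_5=23  [base 8] 2·8 + 7  →[8↦9]→  2·9 + 7 = 25  −1 ⇒ G_6=24
G_6=24  [base 9] 2·9 + 6  →[9↦10]→  2·10 + 6 = 26  −1 ⇒ G_7=25
G_7=25  [base 10] 2·10 + 5  →[10↦11]→  2·11 + 5 = 27  −1 ⇒ G_8=26

2·10 + 5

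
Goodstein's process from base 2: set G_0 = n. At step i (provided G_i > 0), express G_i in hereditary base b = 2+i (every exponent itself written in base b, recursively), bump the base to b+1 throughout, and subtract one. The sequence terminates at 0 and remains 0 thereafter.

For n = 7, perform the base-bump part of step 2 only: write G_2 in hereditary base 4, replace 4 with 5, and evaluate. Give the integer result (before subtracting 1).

step 0: 7 = 2^2 + 2 + 1; sub 3 for 2: 3^3 + 3 + 1; = 31; G_1 = 31−1 = 30
step 1: 30 = 3^3 + 3; sub 4 for 3: 4^4 + 4; = 260; G_2 = 260−1 = 259

3128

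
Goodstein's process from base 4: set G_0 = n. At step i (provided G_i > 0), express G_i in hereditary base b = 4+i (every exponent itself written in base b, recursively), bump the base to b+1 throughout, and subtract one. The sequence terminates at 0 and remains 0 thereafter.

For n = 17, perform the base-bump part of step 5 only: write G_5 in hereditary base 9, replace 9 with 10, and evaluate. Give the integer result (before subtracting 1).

52

G_0 = 17. HB_4(17) = 4^2 + 1. Bump = 26. G_1 = 25.
G_1 = 25. HB_5(25) = 5^2. Bump = 36. G_2 = 35.
G_2 = 35. HB_6(35) = 5·6 + 5. Bump = 40. G_3 = 39.
G_3 = 39. HB_7(39) = 5·7 + 4. Bump = 44. G_4 = 43.
G_4 = 43. HB_8(43) = 5·8 + 3. Bump = 48. G_5 = 47.
G_5 = 47. HB_9(47) = 5·9 + 2. Bump = 52. G_6 = 51.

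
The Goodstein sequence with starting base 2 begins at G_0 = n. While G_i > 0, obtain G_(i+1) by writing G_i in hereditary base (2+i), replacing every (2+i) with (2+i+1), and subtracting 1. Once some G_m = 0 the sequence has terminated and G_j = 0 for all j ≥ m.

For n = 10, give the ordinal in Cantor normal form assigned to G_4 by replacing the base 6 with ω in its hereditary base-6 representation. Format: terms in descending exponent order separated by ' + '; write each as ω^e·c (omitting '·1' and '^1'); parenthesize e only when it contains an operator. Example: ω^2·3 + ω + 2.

ω^ω·5 + ω^5·5 + ω^4·5 + ω^3·5 + ω^2·5 + ω·5 + 5

base 2: 10 = 2^(2 + 1) + 2; at 3: 3^(3 + 1) + 3 = 84; next = 83
base 3: 83 = 3^(3 + 1) + 2; at 4: 4^(4 + 1) + 2 = 1026; next = 1025
base 4: 1025 = 4^(4 + 1) + 1; at 5: 5^(5 + 1) + 1 = 15626; next = 15625
base 5: 15625 = 5^(5 + 1); at 6: 6^(6 + 1) = 279936; next = 279935
base 6: 279935 = 5·6^6 + 5·6^5 + 5·6^4 + 5·6^3 + 5·6^2 + 5·6 + 5; at 7: 5·7^7 + 5·7^5 + 5·7^4 + 5·7^3 + 5·7^2 + 5·7 + 5 = 4215755; next = 4215754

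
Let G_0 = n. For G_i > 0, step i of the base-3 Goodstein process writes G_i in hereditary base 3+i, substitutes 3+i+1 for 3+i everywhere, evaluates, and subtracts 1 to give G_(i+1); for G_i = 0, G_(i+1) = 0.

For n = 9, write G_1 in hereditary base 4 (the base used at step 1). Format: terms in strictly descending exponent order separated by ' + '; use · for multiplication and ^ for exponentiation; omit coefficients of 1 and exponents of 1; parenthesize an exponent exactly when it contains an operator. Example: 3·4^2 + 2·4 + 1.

3·4 + 3

G_0 = 9. HB_3(9) = 3^2. Bump = 16. G_1 = 15.
G_1 = 15. HB_4(15) = 3·4 + 3. Bump = 18. G_2 = 17.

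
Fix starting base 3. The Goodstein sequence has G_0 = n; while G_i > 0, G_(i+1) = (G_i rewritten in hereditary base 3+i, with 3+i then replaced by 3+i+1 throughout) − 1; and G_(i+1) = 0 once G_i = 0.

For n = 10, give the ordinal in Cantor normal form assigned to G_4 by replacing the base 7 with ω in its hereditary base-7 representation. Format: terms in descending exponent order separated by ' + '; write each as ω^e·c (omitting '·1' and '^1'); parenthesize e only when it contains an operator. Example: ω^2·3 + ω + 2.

G_0 = 10. HB_3(10) = 3^2 + 1. Bump = 17. G_1 = 16.
G_1 = 16. HB_4(16) = 4^2. Bump = 25. G_2 = 24.
G_2 = 24. HB_5(24) = 4·5 + 4. Bump = 28. G_3 = 27.
G_3 = 27. HB_6(27) = 4·6 + 3. Bump = 31. G_4 = 30.
G_4 = 30. HB_7(30) = 4·7 + 2. Bump = 34. G_5 = 33.

ω·4 + 2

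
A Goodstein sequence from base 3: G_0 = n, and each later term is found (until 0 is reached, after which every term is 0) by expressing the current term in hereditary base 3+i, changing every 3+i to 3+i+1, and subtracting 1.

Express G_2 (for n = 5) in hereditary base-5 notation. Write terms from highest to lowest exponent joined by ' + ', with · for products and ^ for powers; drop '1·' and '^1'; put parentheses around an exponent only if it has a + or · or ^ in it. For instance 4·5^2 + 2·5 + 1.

5

i=0: 5 = 3 + 2 (b=3); 3→4: 4 + 2 = 6; 6−1 = 5
i=1: 5 = 4 + 1 (b=4); 4→5: 5 + 1 = 6; 6−1 = 5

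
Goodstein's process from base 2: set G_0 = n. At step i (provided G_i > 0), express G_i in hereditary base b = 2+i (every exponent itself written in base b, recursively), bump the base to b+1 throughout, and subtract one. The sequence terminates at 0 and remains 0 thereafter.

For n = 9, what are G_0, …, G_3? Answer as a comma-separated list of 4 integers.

9, 81, 1023, 9842

i=0: 9 = 2^(2 + 1) + 1 (b=2); 2→3: 3^(3 + 1) + 1 = 82; 82−1 = 81
i=1: 81 = 3^(3 + 1) (b=3); 3→4: 4^(4 + 1) = 1024; 1024−1 = 1023
i=2: 1023 = 3·4^4 + 3·4^3 + 3·4^2 + 3·4 + 3 (b=4); 4→5: 3·5^5 + 3·5^3 + 3·5^2 + 3·5 + 3 = 9843; 9843−1 = 9842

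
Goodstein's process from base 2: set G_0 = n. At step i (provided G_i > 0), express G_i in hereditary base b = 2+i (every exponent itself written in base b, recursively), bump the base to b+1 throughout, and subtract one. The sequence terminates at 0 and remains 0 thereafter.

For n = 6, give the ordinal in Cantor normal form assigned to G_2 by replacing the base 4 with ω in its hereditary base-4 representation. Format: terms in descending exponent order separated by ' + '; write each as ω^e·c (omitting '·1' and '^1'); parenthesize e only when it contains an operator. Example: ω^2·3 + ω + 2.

ω^ω + 1

[0] 6 ≡ 2^2 + 2 (base 2). Lift 3: 30. −1: 29.
[1] 29 ≡ 3^3 + 2 (base 3). Lift 4: 258. −1: 257.
[2] 257 ≡ 4^4 + 1 (base 4). Lift 5: 3126. −1: 3125.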